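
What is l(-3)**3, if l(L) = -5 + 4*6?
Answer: 6859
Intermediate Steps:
l(L) = 19 (l(L) = -5 + 24 = 19)
l(-3)**3 = 19**3 = 6859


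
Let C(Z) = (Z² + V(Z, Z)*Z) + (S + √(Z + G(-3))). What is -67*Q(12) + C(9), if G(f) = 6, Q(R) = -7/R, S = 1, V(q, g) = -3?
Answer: 1129/12 + √15 ≈ 97.956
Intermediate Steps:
C(Z) = 1 + Z² + √(6 + Z) - 3*Z (C(Z) = (Z² - 3*Z) + (1 + √(Z + 6)) = (Z² - 3*Z) + (1 + √(6 + Z)) = 1 + Z² + √(6 + Z) - 3*Z)
-67*Q(12) + C(9) = -(-469)/12 + (1 + 9² + √(6 + 9) - 3*9) = -(-469)/12 + (1 + 81 + √15 - 27) = -67*(-7/12) + (55 + √15) = 469/12 + (55 + √15) = 1129/12 + √15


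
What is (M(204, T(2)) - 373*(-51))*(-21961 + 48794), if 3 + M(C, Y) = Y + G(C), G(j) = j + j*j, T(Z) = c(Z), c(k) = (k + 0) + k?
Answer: 1632627052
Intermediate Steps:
c(k) = 2*k (c(k) = k + k = 2*k)
T(Z) = 2*Z
G(j) = j + j²
M(C, Y) = -3 + Y + C*(1 + C) (M(C, Y) = -3 + (Y + C*(1 + C)) = -3 + Y + C*(1 + C))
(M(204, T(2)) - 373*(-51))*(-21961 + 48794) = ((-3 + 2*2 + 204*(1 + 204)) - 373*(-51))*(-21961 + 48794) = ((-3 + 4 + 204*205) + 19023)*26833 = ((-3 + 4 + 41820) + 19023)*26833 = (41821 + 19023)*26833 = 60844*26833 = 1632627052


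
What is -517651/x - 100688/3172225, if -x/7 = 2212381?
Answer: 11826273797/7018170317725 ≈ 0.0016851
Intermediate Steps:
x = -15486667 (x = -7*2212381 = -15486667)
-517651/x - 100688/3172225 = -517651/(-15486667) - 100688/3172225 = -517651*(-1/15486667) - 100688*1/3172225 = 517651/15486667 - 14384/453175 = 11826273797/7018170317725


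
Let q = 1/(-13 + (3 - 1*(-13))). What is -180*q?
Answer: -60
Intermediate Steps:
q = 1/3 (q = 1/(-13 + (3 + 13)) = 1/(-13 + 16) = 1/3 ≈ 0.33333)
-180*q = -180*1/3 = -60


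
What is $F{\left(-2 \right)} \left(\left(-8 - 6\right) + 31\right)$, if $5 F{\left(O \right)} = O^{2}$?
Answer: $\frac{68}{5} \approx 13.6$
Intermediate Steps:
$F{\left(O \right)} = \frac{O^{2}}{5}$
$F{\left(-2 \right)} \left(\left(-8 - 6\right) + 31\right) = \frac{\left(-2\right)^{2}}{5} \left(\left(-8 - 6\right) + 31\right) = \frac{1}{5} \cdot 4 \left(\left(-8 - 6\right) + 31\right) = \frac{4 \left(-14 + 31\right)}{5} = \frac{4}{5} \cdot 17 = \frac{68}{5}$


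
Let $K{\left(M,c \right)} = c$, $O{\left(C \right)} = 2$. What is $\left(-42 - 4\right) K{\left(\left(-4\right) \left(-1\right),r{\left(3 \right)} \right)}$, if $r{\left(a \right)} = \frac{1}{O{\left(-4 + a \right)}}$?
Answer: $-23$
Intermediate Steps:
$r{\left(a \right)} = \frac{1}{2}$
$\left(-42 - 4\right) K{\left(\left(-4\right) \left(-1\right),r{\left(3 \right)} \right)} = \left(-42 - 4\right) \frac{1}{2} = \left(-46\right) \frac{1}{2} = -23$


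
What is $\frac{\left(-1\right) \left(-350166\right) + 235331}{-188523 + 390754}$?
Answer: $\frac{585497}{202231} \approx 2.8952$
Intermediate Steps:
$\frac{\left(-1\right) \left(-350166\right) + 235331}{-188523 + 390754} = \frac{350166 + 235331}{202231} = 585497 \cdot \frac{1}{202231} = \frac{585497}{202231}$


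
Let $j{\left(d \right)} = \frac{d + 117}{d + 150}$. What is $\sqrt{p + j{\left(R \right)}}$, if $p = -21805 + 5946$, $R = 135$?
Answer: $\frac{i \sqrt{143119495}}{95} \approx 125.93 i$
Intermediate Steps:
$j{\left(d \right)} = \frac{117 + d}{150 + d}$
$p = -15859$
$\sqrt{p + j{\left(R \right)}} = \sqrt{-15859 + \frac{117 + 135}{150 + 135}} = \sqrt{-15859 + \frac{1}{285} \cdot 252} = \sqrt{-15859 + \frac{84}{95}} = \sqrt{- \frac{1506521}{95}} = \frac{i \sqrt{143119495}}{95}$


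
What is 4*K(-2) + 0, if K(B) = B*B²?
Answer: -32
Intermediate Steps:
K(B) = B³
4*K(-2) + 0 = 4*(-2)³ + 0 = 4*(-8) + 0 = -32 + 0 = -32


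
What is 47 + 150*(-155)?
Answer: -23203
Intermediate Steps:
47 + 150*(-155) = 47 - 23250 = -23203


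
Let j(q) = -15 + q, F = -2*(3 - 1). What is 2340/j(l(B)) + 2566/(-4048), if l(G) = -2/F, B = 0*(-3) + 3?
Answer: -9509527/58696 ≈ -162.01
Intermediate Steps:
F = -4 (F = -2*2 = -4)
B = 3 (B = 0 + 3 = 3)
l(G) = ½ (l(G) = -2/(-4) = -2*(-¼) = ½)
2340/j(l(B)) + 2566/(-4048) = 2340/(-15 + ½) + 2566/(-4048) = 2340/(-29/2) + 2566*(-1/4048) = 2340*(-2/29) - 1283/2024 = -4680/29 - 1283/2024 = -9509527/58696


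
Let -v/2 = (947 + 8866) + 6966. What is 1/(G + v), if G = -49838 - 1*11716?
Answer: -1/95112 ≈ -1.0514e-5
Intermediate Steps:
G = -61554 (G = -49838 - 11716 = -61554)
v = -33558 (v = -2*((947 + 8866) + 6966) = -2*(9813 + 6966) = -2*16779 = -33558)
1/(G + v) = 1/(-61554 - 33558) = 1/(-95112) = -1/95112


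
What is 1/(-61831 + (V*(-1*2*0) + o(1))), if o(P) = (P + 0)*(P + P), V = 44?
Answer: -1/61829 ≈ -1.6174e-5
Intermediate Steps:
o(P) = 2*P² (o(P) = P*(2*P) = 2*P²)
1/(-61831 + (V*(-1*2*0) + o(1))) = 1/(-61831 + (44*(-1*2*0) + 2*1²)) = 1/(-61831 + (44*(-2*0) + 2*1)) = 1/(-61831 + (44*0 + 2)) = 1/(-61831 + (0 + 2)) = 1/(-61831 + 2) = 1/(-61829) = -1/61829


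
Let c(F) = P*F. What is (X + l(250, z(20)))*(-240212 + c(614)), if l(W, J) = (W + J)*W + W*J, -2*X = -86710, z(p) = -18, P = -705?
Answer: -65191357110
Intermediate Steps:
X = 43355 (X = -½*(-86710) = 43355)
l(W, J) = J*W + W*(J + W) (l(W, J) = (J + W)*W + J*W = W*(J + W) + J*W = J*W + W*(J + W))
c(F) = -705*F
(X + l(250, z(20)))*(-240212 + c(614)) = (43355 + 250*(250 + 2*(-18)))*(-240212 - 705*614) = (43355 + 250*(250 - 36))*(-240212 - 432870) = (43355 + 250*214)*(-673082) = (43355 + 53500)*(-673082) = 96855*(-673082) = -65191357110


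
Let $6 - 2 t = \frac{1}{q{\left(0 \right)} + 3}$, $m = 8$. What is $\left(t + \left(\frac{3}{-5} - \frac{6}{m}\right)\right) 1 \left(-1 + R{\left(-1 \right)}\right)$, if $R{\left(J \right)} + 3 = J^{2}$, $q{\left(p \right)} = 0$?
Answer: $- \frac{89}{20} \approx -4.45$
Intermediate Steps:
$t = \frac{17}{6}$ ($t = 3 - \frac{1}{2 \left(0 + 3\right)} = 3 - \frac{1}{2 \cdot 3} = 3 - \frac{1}{6} = \frac{17}{6} \approx 2.8333$)
$R{\left(J \right)} = -3 + J^{2}$
$\left(t + \left(\frac{3}{-5} - \frac{6}{m}\right)\right) 1 \left(-1 + R{\left(-1 \right)}\right) = \left(\frac{17}{6} + \left(\frac{3}{-5} - \frac{6}{8}\right)\right) 1 \left(-1 - \left(3 - \left(-1\right)^{2}\right)\right) = \left(\frac{17}{6} + \left(3 \left(- \frac{1}{5}\right) - \frac{3}{4}\right)\right) 1 \left(-1 + \left(-3 + 1\right)\right) = \left(\frac{17}{6} - \frac{27}{20}\right) 1 \left(-1 - 2\right) = \left(\frac{17}{6} - \frac{27}{20}\right) 1 \left(-3\right) = \frac{89}{60} \left(-3\right) = - \frac{89}{20}$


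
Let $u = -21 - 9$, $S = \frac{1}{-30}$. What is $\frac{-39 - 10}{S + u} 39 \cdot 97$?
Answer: $\frac{5561010}{901} \approx 6172.0$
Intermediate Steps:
$S = - \frac{1}{30} \approx -0.033333$
$u = -30$ ($u = -21 - 9 = -30$)
$\frac{-39 - 10}{S + u} 39 \cdot 97 = \frac{-39 - 10}{- \frac{1}{30} - 30} \cdot 39 \cdot 97 = - \frac{49}{- \frac{901}{30}} \cdot 39 \cdot 97 = \left(-49\right) \left(- \frac{30}{901}\right) 39 \cdot 97 = \frac{1470}{901} \cdot 39 \cdot 97 = \frac{57330}{901} \cdot 97 = \frac{5561010}{901}$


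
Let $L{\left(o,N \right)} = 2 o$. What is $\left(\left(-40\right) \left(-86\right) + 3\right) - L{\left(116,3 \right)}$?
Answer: $3211$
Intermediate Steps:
$\left(\left(-40\right) \left(-86\right) + 3\right) - L{\left(116,3 \right)} = \left(\left(-40\right) \left(-86\right) + 3\right) - 2 \cdot 116 = \left(3440 + 3\right) - 232 = 3443 - 232 = 3211$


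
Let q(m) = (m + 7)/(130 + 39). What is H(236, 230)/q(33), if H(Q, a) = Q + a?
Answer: 39377/20 ≈ 1968.8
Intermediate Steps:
q(m) = 7/169 + m/169 (q(m) = (7 + m)/169 = (7 + m)*(1/169) = 7/169 + m/169)
H(236, 230)/q(33) = (236 + 230)/(7/169 + (1/169)*33) = 466/(7/169 + 33/169) = 466/(40/169) = 466*(169/40) = 39377/20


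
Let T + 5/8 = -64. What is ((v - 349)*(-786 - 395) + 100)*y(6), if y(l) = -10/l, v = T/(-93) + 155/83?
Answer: -126357822385/185256 ≈ -6.8207e+5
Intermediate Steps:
T = -517/8 (T = -5/8 - 64 = -517/8 ≈ -64.625)
v = 158231/61752 (v = -517/8/(-93) + 155/83 = -517/8*(-1/93) + 155*(1/83) = 517/744 + 155/83 = 158231/61752 ≈ 2.5624)
((v - 349)*(-786 - 395) + 100)*y(6) = ((158231/61752 - 349)*(-786 - 395) + 100)*(-10/6) = (-21393217/61752*(-1181) + 100)*(-10*⅙) = (25265389277/61752 + 100)*(-5/3) = (25271564477/61752)*(-5/3) = -126357822385/185256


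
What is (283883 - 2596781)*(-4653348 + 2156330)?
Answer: 5775347938164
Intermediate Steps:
(283883 - 2596781)*(-4653348 + 2156330) = -2312898*(-2497018) = 5775347938164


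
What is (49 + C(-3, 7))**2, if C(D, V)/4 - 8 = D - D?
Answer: 6561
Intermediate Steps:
C(D, V) = 32 (C(D, V) = 32 + 4*(D - D) = 32 + 4*0 = 32 + 0 = 32)
(49 + C(-3, 7))**2 = (49 + 32)**2 = 81**2 = 6561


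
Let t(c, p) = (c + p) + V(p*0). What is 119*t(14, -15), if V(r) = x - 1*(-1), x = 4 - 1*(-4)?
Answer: 952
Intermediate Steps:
x = 8 (x = 4 + 4 = 8)
V(r) = 9 (V(r) = 8 - 1*(-1) = 8 + 1 = 9)
t(c, p) = 9 + c + p (t(c, p) = (c + p) + 9 = 9 + c + p)
119*t(14, -15) = 119*(9 + 14 - 15) = 119*8 = 952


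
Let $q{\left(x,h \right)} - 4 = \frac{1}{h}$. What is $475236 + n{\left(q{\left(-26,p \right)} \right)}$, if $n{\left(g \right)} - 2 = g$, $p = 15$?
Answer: $\frac{7128631}{15} \approx 4.7524 \cdot 10^{5}$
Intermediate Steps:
$q{\left(x,h \right)} = 4 + \frac{1}{h}$
$n{\left(g \right)} = 2 + g$
$475236 + n{\left(q{\left(-26,p \right)} \right)} = 475236 + \left(2 + \left(4 + \frac{1}{15}\right)\right) = 475236 + \left(2 + \frac{61}{15}\right) = 475236 + \frac{91}{15} = \frac{7128631}{15}$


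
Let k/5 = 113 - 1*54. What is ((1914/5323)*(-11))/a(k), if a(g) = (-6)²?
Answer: -3509/31938 ≈ -0.10987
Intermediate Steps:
k = 295 (k = 5*(113 - 1*54) = 5*(113 - 54) = 5*59 = 295)
a(g) = 36
((1914/5323)*(-11))/a(k) = ((1914/5323)*(-11))/36 = ((1914*(1/5323))*(-11))*(1/36) = ((1914/5323)*(-11))*(1/36) = -21054/5323*1/36 = -3509/31938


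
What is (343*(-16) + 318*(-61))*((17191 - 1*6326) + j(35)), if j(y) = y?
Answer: -271257400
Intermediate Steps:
(343*(-16) + 318*(-61))*((17191 - 1*6326) + j(35)) = (343*(-16) + 318*(-61))*((17191 - 1*6326) + 35) = (-5488 - 19398)*((17191 - 6326) + 35) = -24886*(10865 + 35) = -24886*10900 = -271257400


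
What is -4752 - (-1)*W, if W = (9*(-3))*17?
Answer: -5211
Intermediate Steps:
W = -459 (W = -27*17 = -459)
-4752 - (-1)*W = -4752 - (-1)*(-459) = -4752 - 1*459 = -4752 - 459 = -5211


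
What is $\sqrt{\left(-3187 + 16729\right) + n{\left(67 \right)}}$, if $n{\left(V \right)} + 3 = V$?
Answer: $\sqrt{13606} \approx 116.64$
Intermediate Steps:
$n{\left(V \right)} = -3 + V$
$\sqrt{\left(-3187 + 16729\right) + n{\left(67 \right)}} = \sqrt{\left(-3187 + 16729\right) + \left(-3 + 67\right)} = \sqrt{13542 + 64} = \sqrt{13606}$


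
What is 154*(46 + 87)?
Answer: 20482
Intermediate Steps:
154*(46 + 87) = 154*133 = 20482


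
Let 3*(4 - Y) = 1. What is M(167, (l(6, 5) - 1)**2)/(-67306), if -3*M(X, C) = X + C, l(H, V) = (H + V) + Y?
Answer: 1592/908631 ≈ 0.0017521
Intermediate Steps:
Y = 11/3 (Y = 4 - 1/3*1 = 4 - 1/3 = 11/3 ≈ 3.6667)
l(H, V) = 11/3 + H + V (l(H, V) = (H + V) + 11/3 = 11/3 + H + V)
M(X, C) = -C/3 - X/3 (M(X, C) = -(X + C)/3 = -(C + X)/3 = -C/3 - X/3)
M(167, (l(6, 5) - 1)**2)/(-67306) = (-((11/3 + 6 + 5) - 1)**2/3 - 1/3*167)/(-67306) = (-(44/3 - 1)**2/3 - 167/3)*(-1/67306) = (-(41/3)**2/3 - 167/3)*(-1/67306) = (-1/3*1681/9 - 167/3)*(-1/67306) = (-1681/27 - 167/3)*(-1/67306) = -3184/27*(-1/67306) = 1592/908631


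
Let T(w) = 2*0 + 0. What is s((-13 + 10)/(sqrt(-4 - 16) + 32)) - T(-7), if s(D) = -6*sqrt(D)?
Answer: -3*sqrt(6)*sqrt(-1/(16 + I*sqrt(5))) ≈ -0.12683 - 1.8239*I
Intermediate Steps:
T(w) = 0 (T(w) = 0 + 0 = 0)
s((-13 + 10)/(sqrt(-4 - 16) + 32)) - T(-7) = -6*sqrt((-13 + 10)/(sqrt(-4 - 16) + 32)) - 1*0 = -6*sqrt(3)*sqrt(-1/(sqrt(-20) + 32)) + 0 = -6*sqrt(3)*sqrt(-1/(2*I*sqrt(5) + 32)) + 0 = -6*sqrt(3)*sqrt(-1/(32 + 2*I*sqrt(5))) + 0 = -6*sqrt(3)*sqrt(-1/(32 + 2*I*sqrt(5)))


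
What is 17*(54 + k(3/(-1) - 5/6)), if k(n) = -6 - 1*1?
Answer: 799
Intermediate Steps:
k(n) = -7 (k(n) = -6 - 1 = -7)
17*(54 + k(3/(-1) - 5/6)) = 17*(54 - 7) = 17*47 = 799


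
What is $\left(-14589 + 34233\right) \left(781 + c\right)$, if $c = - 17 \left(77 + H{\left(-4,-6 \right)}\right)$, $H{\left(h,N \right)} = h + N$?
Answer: $-7032552$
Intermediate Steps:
$H{\left(h,N \right)} = N + h$
$c = -1139$ ($c = - 17 \left(77 - 10\right) = \left(-17\right) 67 = -1139$)
$\left(-14589 + 34233\right) \left(781 + c\right) = \left(-14589 + 34233\right) \left(781 - 1139\right) = 19644 \left(-358\right) = -7032552$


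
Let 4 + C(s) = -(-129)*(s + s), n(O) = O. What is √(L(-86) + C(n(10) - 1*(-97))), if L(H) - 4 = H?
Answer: 8*√430 ≈ 165.89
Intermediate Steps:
L(H) = 4 + H
C(s) = -4 + 258*s (C(s) = -4 - (-129)*(s + s) = -4 - (-129)*2*s = -4 - (-258)*s = -4 + 258*s)
√(L(-86) + C(n(10) - 1*(-97))) = √((4 - 86) + (-4 + 258*(10 - 1*(-97)))) = √(-82 + (-4 + 258*(10 + 97))) = √(-82 + (-4 + 258*107)) = √(-82 + (-4 + 27606)) = √(-82 + 27602) = √27520 = 8*√430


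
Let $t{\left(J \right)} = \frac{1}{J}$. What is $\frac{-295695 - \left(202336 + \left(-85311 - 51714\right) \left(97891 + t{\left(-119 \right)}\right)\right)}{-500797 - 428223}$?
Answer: $- \frac{228021256573}{15793340} \approx -14438.0$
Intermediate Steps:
$\frac{-295695 - \left(202336 + \left(-85311 - 51714\right) \left(97891 + t{\left(-119 \right)}\right)\right)}{-500797 - 428223} = \frac{-295695 - \left(202336 + \left(-85311 - 51714\right) \left(97891 + \frac{1}{-119}\right)\right)}{-500797 - 428223} = \frac{-295695 - \left(202336 - 137025 \left(97891 - \frac{1}{119}\right)\right)}{-929020} = \left(-295695 - \left(202336 - \frac{228029723100}{17}\right)\right) \left(- \frac{1}{929020}\right) = \left(-295695 - - \frac{228026283388}{17}\right) \left(- \frac{1}{929020}\right) = \left(-295695 + \left(-202336 + \frac{228029723100}{17}\right)\right) \left(- \frac{1}{929020}\right) = \left(-295695 + \frac{228026283388}{17}\right) \left(- \frac{1}{929020}\right) = \frac{228021256573}{17} \left(- \frac{1}{929020}\right) = - \frac{228021256573}{15793340}$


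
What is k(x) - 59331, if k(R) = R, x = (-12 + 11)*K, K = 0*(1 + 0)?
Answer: -59331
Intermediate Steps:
K = 0 (K = 0*1 = 0)
x = 0 (x = (-12 + 11)*0 = -1*0 = 0)
k(x) - 59331 = 0 - 59331 = -59331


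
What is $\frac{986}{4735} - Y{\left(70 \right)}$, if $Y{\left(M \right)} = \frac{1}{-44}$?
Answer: $\frac{48119}{208340} \approx 0.23096$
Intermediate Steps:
$Y{\left(M \right)} = - \frac{1}{44}$
$\frac{986}{4735} - Y{\left(70 \right)} = \frac{986}{4735} - - \frac{1}{44} = 986 \cdot \frac{1}{4735} + \frac{1}{44} = \frac{986}{4735} + \frac{1}{44} = \frac{48119}{208340}$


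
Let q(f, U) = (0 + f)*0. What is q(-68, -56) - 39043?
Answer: -39043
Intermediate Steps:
q(f, U) = 0 (q(f, U) = f*0 = 0)
q(-68, -56) - 39043 = 0 - 39043 = -39043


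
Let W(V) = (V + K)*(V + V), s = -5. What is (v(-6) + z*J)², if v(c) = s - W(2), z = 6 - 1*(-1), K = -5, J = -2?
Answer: 49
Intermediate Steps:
W(V) = 2*V*(-5 + V) (W(V) = (V - 5)*(V + V) = (-5 + V)*(2*V) = 2*V*(-5 + V))
z = 7 (z = 6 + 1 = 7)
v(c) = 7 (v(c) = -5 - 2*2*(-5 + 2) = -5 - 2*2*(-3) = -5 - 1*(-12) = -5 + 12 = 7)
(v(-6) + z*J)² = (7 + 7*(-2))² = (7 - 14)² = (-7)² = 49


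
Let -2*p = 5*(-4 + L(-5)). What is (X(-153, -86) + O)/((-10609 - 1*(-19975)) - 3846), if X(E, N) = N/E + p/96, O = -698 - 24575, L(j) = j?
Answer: -247465417/54051840 ≈ -4.5783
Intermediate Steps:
O = -25273
p = 45/2 (p = -5*(-4 - 5)/2 = -5*(-9)/2 = -½*(-45) = 45/2 ≈ 22.500)
X(E, N) = 15/64 + N/E (X(E, N) = N/E + (45/2)/96 = N/E + (45/2)*(1/96) = N/E + 15/64 = 15/64 + N/E)
(X(-153, -86) + O)/((-10609 - 1*(-19975)) - 3846) = ((15/64 - 86/(-153)) - 25273)/((-10609 - 1*(-19975)) - 3846) = ((15/64 - 86*(-1/153)) - 25273)/((-10609 + 19975) - 3846) = ((15/64 + 86/153) - 25273)/(9366 - 3846) = (7799/9792 - 25273)/5520 = -247465417/9792*1/5520 = -247465417/54051840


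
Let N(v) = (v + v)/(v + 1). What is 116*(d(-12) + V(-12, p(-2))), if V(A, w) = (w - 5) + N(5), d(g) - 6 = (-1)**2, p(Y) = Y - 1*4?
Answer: -812/3 ≈ -270.67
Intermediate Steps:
p(Y) = -4 + Y (p(Y) = Y - 4 = -4 + Y)
d(g) = 7 (d(g) = 6 + (-1)**2 = 6 + 1 = 7)
N(v) = 2*v/(1 + v) (N(v) = (2*v)/(1 + v) = 2*v/(1 + v))
V(A, w) = -10/3 + w (V(A, w) = (w - 5) + 2*5/(1 + 5) = (-5 + w) + 2*5/6 = (-5 + w) + 2*5*(1/6) = (-5 + w) + 5/3 = -10/3 + w)
116*(d(-12) + V(-12, p(-2))) = 116*(7 + (-10/3 + (-4 - 2))) = 116*(7 + (-10/3 - 6)) = 116*(7 - 28/3) = 116*(-7/3) = -812/3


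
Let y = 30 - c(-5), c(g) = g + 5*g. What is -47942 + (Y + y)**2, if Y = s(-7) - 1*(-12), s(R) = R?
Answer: -43717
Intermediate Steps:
c(g) = 6*g
y = 60 (y = 30 - 6*(-5) = 30 - 1*(-30) = 30 + 30 = 60)
Y = 5 (Y = -7 - 1*(-12) = -7 + 12 = 5)
-47942 + (Y + y)**2 = -47942 + (5 + 60)**2 = -47942 + 65**2 = -47942 + 4225 = -43717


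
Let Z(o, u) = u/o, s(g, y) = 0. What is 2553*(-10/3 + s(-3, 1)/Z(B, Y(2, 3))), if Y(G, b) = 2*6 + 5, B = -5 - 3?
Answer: -8510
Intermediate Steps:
B = -8
Y(G, b) = 17 (Y(G, b) = 12 + 5 = 17)
2553*(-10/3 + s(-3, 1)/Z(B, Y(2, 3))) = 2553*(-10/3 + 0/((17/(-8)))) = 2553*(-10*⅓ + 0/((17*(-⅛)))) = 2553*(-10/3 + 0/(-17/8)) = 2553*(-10/3 + 0*(-8/17)) = 2553*(-10/3 + 0) = 2553*(-10/3) = -8510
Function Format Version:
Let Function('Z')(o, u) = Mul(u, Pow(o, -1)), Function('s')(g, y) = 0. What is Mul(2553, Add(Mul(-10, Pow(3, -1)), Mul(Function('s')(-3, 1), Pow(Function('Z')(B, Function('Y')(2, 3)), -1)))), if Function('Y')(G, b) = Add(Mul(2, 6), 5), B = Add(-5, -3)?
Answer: -8510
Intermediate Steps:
B = -8
Function('Y')(G, b) = 17 (Function('Y')(G, b) = Add(12, 5) = 17)
Mul(2553, Add(Mul(-10, Pow(3, -1)), Mul(Function('s')(-3, 1), Pow(Function('Z')(B, Function('Y')(2, 3)), -1)))) = Mul(2553, Add(Mul(-10, Pow(3, -1)), Mul(0, Pow(Mul(17, Pow(-8, -1)), -1)))) = Mul(2553, Add(Mul(-10, Rational(1, 3)), Mul(0, Pow(Mul(17, Rational(-1, 8)), -1)))) = Mul(2553, Add(Rational(-10, 3), Mul(0, Pow(Rational(-17, 8), -1)))) = Mul(2553, Add(Rational(-10, 3), Mul(0, Rational(-8, 17)))) = Mul(2553, Add(Rational(-10, 3), 0)) = Mul(2553, Rational(-10, 3)) = -8510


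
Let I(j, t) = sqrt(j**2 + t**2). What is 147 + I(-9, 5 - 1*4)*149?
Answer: 147 + 149*sqrt(82) ≈ 1496.3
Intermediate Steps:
147 + I(-9, 5 - 1*4)*149 = 147 + sqrt((-9)**2 + (5 - 1*4)**2)*149 = 147 + sqrt(81 + (5 - 4)**2)*149 = 147 + sqrt(81 + 1**2)*149 = 147 + sqrt(81 + 1)*149 = 147 + sqrt(82)*149 = 147 + 149*sqrt(82)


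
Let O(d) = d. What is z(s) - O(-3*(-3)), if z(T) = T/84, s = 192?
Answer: -47/7 ≈ -6.7143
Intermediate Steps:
z(T) = T/84 (z(T) = T*(1/84) = T/84)
z(s) - O(-3*(-3)) = (1/84)*192 - (-3)*(-3) = 16/7 - 1*9 = 16/7 - 9 = -47/7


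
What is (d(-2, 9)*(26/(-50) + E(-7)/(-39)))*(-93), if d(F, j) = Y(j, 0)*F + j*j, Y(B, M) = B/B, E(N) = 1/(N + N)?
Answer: 17321777/4550 ≈ 3807.0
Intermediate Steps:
E(N) = 1/(2*N)
Y(B, M) = 1
d(F, j) = F + j² (d(F, j) = 1*F + j*j = F + j²)
(d(-2, 9)*(26/(-50) + E(-7)/(-39)))*(-93) = ((-2 + 9²)*(26/(-50) + ((½)/(-7))/(-39)))*(-93) = ((-2 + 81)*(26*(-1/50) + ((½)*(-⅐))*(-1/39)))*(-93) = (79*(-13/25 - 1/14*(-1/39)))*(-93) = (79*(-13/25 + 1/546))*(-93) = (79*(-7073/13650))*(-93) = -558767/13650*(-93) = 17321777/4550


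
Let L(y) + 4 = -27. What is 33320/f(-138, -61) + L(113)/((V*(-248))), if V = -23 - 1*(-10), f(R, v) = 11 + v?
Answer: -346533/520 ≈ -666.41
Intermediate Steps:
V = -13 (V = -23 + 10 = -13)
L(y) = -31 (L(y) = -4 - 27 = -31)
33320/f(-138, -61) + L(113)/((V*(-248))) = 33320/(11 - 61) - 31/((-13*(-248))) = 33320/(-50) - 31/3224 = 33320*(-1/50) - 31*1/3224 = -3332/5 - 1/104 = -346533/520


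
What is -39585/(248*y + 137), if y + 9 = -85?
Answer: 2639/1545 ≈ 1.7081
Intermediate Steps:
y = -94 (y = -9 - 85 = -94)
-39585/(248*y + 137) = -39585/(248*(-94) + 137) = -39585/(-23312 + 137) = -39585/(-23175) = -39585*(-1/23175) = 2639/1545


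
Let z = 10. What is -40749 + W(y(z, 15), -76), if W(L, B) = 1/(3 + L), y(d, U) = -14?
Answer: -448240/11 ≈ -40749.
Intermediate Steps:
-40749 + W(y(z, 15), -76) = -40749 + 1/(3 - 14) = -40749 + 1/(-11) = -40749 - 1/11 = -448240/11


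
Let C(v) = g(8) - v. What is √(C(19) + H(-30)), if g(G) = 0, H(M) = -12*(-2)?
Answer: √5 ≈ 2.2361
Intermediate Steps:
H(M) = 24
C(v) = -v (C(v) = 0 - v = -v)
√(C(19) + H(-30)) = √(-1*19 + 24) = √(-19 + 24) = √5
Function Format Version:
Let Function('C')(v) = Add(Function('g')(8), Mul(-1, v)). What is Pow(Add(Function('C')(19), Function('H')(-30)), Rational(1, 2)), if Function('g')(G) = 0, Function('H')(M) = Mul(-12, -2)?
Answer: Pow(5, Rational(1, 2)) ≈ 2.2361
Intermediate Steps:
Function('H')(M) = 24
Function('C')(v) = Mul(-1, v) (Function('C')(v) = Add(0, Mul(-1, v)) = Mul(-1, v))
Pow(Add(Function('C')(19), Function('H')(-30)), Rational(1, 2)) = Pow(Add(Mul(-1, 19), 24), Rational(1, 2)) = Pow(Add(-19, 24), Rational(1, 2)) = Pow(5, Rational(1, 2))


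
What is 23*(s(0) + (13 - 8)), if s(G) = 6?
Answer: 253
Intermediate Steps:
23*(s(0) + (13 - 8)) = 23*(6 + (13 - 8)) = 23*(6 + 5) = 23*11 = 253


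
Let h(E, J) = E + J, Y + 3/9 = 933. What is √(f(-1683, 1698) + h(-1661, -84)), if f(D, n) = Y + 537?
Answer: I*√2478/3 ≈ 16.593*I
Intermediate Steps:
Y = 2798/3 (Y = -⅓ + 933 = 2798/3 ≈ 932.67)
f(D, n) = 4409/3 (f(D, n) = 2798/3 + 537 = 4409/3)
√(f(-1683, 1698) + h(-1661, -84)) = √(4409/3 + (-1661 - 84)) = √(4409/3 - 1745) = √(-826/3) = I*√2478/3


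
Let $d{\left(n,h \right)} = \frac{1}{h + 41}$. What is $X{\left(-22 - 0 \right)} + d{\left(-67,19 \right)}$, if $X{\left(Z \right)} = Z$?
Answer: $- \frac{1319}{60} \approx -21.983$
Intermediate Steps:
$d{\left(n,h \right)} = \frac{1}{41 + h}$
$X{\left(-22 - 0 \right)} + d{\left(-67,19 \right)} = \left(-22 - 0\right) + \frac{1}{41 + 19} = \left(-22 + 0\right) + \frac{1}{60} = -22 + \frac{1}{60} = - \frac{1319}{60}$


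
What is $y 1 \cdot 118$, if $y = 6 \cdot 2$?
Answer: $1416$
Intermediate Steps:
$y = 12$
$y 1 \cdot 118 = 12 \cdot 1 \cdot 118 = 12 \cdot 118 = 1416$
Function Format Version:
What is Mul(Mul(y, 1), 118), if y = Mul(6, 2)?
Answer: 1416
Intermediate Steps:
y = 12
Mul(Mul(y, 1), 118) = Mul(Mul(12, 1), 118) = Mul(12, 118) = 1416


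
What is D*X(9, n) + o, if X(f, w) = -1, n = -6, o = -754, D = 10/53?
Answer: -39972/53 ≈ -754.19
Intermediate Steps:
D = 10/53 (D = 10*(1/53) = 10/53 ≈ 0.18868)
D*X(9, n) + o = (10/53)*(-1) - 754 = -10/53 - 754 = -39972/53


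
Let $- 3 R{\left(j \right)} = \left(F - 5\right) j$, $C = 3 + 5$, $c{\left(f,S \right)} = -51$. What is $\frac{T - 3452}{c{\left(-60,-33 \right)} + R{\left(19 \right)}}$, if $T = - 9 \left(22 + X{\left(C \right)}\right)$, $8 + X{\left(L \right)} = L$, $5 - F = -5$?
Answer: $\frac{5475}{124} \approx 44.153$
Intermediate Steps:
$C = 8$
$F = 10$ ($F = 5 - -5 = 5 + 5 = 10$)
$X{\left(L \right)} = -8 + L$
$R{\left(j \right)} = - \frac{5 j}{3}$ ($R{\left(j \right)} = - \frac{\left(10 - 5\right) j}{3} = - \frac{5 j}{3}$)
$T = -198$ ($T = - 9 \left(22 + \left(-8 + 8\right)\right) = - 9 \left(22 + 0\right) = \left(-9\right) 22 = -198$)
$\frac{T - 3452}{c{\left(-60,-33 \right)} + R{\left(19 \right)}} = \frac{-198 - 3452}{-51 - \frac{95}{3}} = - \frac{3650}{-51 - \frac{95}{3}} = - \frac{3650}{- \frac{248}{3}} = \left(-3650\right) \left(- \frac{3}{248}\right) = \frac{5475}{124}$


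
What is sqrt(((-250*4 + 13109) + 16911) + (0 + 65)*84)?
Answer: 4*sqrt(2155) ≈ 185.69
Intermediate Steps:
sqrt(((-250*4 + 13109) + 16911) + (0 + 65)*84) = sqrt(((-1000 + 13109) + 16911) + 65*84) = sqrt((12109 + 16911) + 5460) = sqrt(29020 + 5460) = sqrt(34480) = 4*sqrt(2155)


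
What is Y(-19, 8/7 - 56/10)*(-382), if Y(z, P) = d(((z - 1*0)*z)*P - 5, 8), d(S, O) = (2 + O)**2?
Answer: -38200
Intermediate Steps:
Y(z, P) = 100 (Y(z, P) = (2 + 8)**2 = 10**2 = 100)
Y(-19, 8/7 - 56/10)*(-382) = 100*(-382) = -38200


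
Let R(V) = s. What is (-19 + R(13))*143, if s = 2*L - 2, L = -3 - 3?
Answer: -4719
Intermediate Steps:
L = -6
s = -14 (s = 2*(-6) - 2 = -12 - 2 = -14)
R(V) = -14
(-19 + R(13))*143 = (-19 - 14)*143 = -33*143 = -4719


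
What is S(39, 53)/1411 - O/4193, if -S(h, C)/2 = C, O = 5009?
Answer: -7512157/5916323 ≈ -1.2697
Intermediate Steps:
S(h, C) = -2*C
S(39, 53)/1411 - O/4193 = -2*53/1411 - 1*5009/4193 = -106*1/1411 - 5009*1/4193 = -106/1411 - 5009/4193 = -7512157/5916323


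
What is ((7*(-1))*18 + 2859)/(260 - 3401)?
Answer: -911/1047 ≈ -0.87010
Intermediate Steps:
((7*(-1))*18 + 2859)/(260 - 3401) = (-7*18 + 2859)/(-3141) = (-126 + 2859)*(-1/3141) = 2733*(-1/3141) = -911/1047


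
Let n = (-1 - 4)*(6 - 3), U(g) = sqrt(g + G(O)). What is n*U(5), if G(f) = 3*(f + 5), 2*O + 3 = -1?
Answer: -15*sqrt(14) ≈ -56.125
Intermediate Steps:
O = -2 (O = -3/2 + (1/2)*(-1) = -3/2 - 1/2 = -2)
G(f) = 15 + 3*f (G(f) = 3*(5 + f) = 15 + 3*f)
U(g) = sqrt(9 + g) (U(g) = sqrt(g + (15 + 3*(-2))) = sqrt(g + (15 - 6)) = sqrt(g + 9) = sqrt(9 + g))
n = -15 (n = -5*3 = -15)
n*U(5) = -15*sqrt(9 + 5) = -15*sqrt(14)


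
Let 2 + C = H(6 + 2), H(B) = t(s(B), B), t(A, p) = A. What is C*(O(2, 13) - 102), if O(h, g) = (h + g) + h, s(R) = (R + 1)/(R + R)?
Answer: 1955/16 ≈ 122.19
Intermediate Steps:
s(R) = (1 + R)/(2*R) (s(R) = (1 + R)/((2*R)) = (1 + R)*(1/(2*R)) = (1 + R)/(2*R))
H(B) = (1 + B)/(2*B)
O(h, g) = g + 2*h (O(h, g) = (g + h) + h = g + 2*h)
C = -23/16 (C = -2 + (1 + (6 + 2))/(2*(6 + 2)) = -2 + (½)*(1 + 8)/8 = -2 + (½)*(⅛)*9 = -2 + 9/16 = -23/16 ≈ -1.4375)
C*(O(2, 13) - 102) = -23*((13 + 2*2) - 102)/16 = -23*((13 + 4) - 102)/16 = -23*(17 - 102)/16 = -23/16*(-85) = 1955/16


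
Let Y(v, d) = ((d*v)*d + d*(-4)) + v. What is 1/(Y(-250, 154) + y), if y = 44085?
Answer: -1/5885781 ≈ -1.6990e-7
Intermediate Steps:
Y(v, d) = v - 4*d + v*d² (Y(v, d) = (v*d² - 4*d) + v = (-4*d + v*d²) + v = v - 4*d + v*d²)
1/(Y(-250, 154) + y) = 1/((-250 - 4*154 - 250*154²) + 44085) = 1/((-250 - 616 - 250*23716) + 44085) = 1/((-250 - 616 - 5929000) + 44085) = 1/(-5929866 + 44085) = 1/(-5885781) = -1/5885781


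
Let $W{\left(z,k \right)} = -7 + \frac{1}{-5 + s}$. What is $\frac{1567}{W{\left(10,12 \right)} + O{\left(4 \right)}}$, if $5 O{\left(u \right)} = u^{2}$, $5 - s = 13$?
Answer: $- \frac{101855}{252} \approx -404.19$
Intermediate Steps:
$s = -8$ ($s = 5 - 13 = -8$)
$O{\left(u \right)} = \frac{u^{2}}{5}$
$W{\left(z,k \right)} = - \frac{92}{13}$ ($W{\left(z,k \right)} = -7 + \frac{1}{-5 - 8} = -7 + \frac{1}{-13} = -7 - \frac{1}{13} = - \frac{92}{13}$)
$\frac{1567}{W{\left(10,12 \right)} + O{\left(4 \right)}} = \frac{1567}{- \frac{92}{13} + \frac{4^{2}}{5}} = \frac{1567}{- \frac{92}{13} + \frac{1}{5} \cdot 16} = \frac{1567}{- \frac{92}{13} + \frac{16}{5}} = \frac{1567}{- \frac{252}{65}} = 1567 \left(- \frac{65}{252}\right) = - \frac{101855}{252}$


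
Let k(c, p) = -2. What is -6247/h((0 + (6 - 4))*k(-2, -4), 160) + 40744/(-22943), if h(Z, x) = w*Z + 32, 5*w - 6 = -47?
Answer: -729825661/7433532 ≈ -98.180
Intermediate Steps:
w = -41/5 (w = 6/5 + (⅕)*(-47) = 6/5 - 47/5 = -41/5 ≈ -8.2000)
h(Z, x) = 32 - 41*Z/5 (h(Z, x) = -41*Z/5 + 32 = 32 - 41*Z/5)
-6247/h((0 + (6 - 4))*k(-2, -4), 160) + 40744/(-22943) = -6247/(32 - 41*(0 + (6 - 4))*(-2)/5) + 40744/(-22943) = -6247/(32 - 41*(0 + 2)*(-2)/5) + 40744*(-1/22943) = -6247/(32 - 82*(-2)/5) - 40744/22943 = -6247/(32 - 41/5*(-4)) - 40744/22943 = -6247/(32 + 164/5) - 40744/22943 = -6247/324/5 - 40744/22943 = -6247*5/324 - 40744/22943 = -31235/324 - 40744/22943 = -729825661/7433532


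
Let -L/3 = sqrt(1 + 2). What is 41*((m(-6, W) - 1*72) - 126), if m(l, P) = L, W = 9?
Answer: -8118 - 123*sqrt(3) ≈ -8331.0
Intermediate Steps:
L = -3*sqrt(3) (L = -3*sqrt(1 + 2) = -3*sqrt(3) ≈ -5.1962)
m(l, P) = -3*sqrt(3)
41*((m(-6, W) - 1*72) - 126) = 41*((-3*sqrt(3) - 1*72) - 126) = 41*((-3*sqrt(3) - 72) - 126) = 41*((-72 - 3*sqrt(3)) - 126) = 41*(-198 - 3*sqrt(3)) = -8118 - 123*sqrt(3)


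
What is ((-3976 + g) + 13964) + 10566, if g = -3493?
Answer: 17061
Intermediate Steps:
((-3976 + g) + 13964) + 10566 = ((-3976 - 3493) + 13964) + 10566 = (-7469 + 13964) + 10566 = 6495 + 10566 = 17061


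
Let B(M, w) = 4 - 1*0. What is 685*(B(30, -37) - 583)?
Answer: -396615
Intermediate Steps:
B(M, w) = 4 (B(M, w) = 4 + 0 = 4)
685*(B(30, -37) - 583) = 685*(4 - 583) = 685*(-579) = -396615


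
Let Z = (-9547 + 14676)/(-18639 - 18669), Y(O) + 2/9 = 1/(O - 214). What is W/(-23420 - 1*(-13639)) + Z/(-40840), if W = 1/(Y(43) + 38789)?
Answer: 277074567055/82374322294524768 ≈ 3.3636e-6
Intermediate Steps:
Y(O) = -2/9 + 1/(-214 + O) (Y(O) = -2/9 + 1/(O - 214) = -2/9 + 1/(-214 + O))
W = 57/2210960 (W = 1/((437 - 2*43)/(9*(-214 + 43)) + 38789) = 1/((⅑)*(437 - 86)/(-171) + 38789) = 1/((⅑)*(-1/171)*351 + 38789) = 1/(-13/57 + 38789) = 1/(2210960/57) = 57/2210960 ≈ 2.5781e-5)
Z = -5129/37308 (Z = 5129/(-37308) = 5129*(-1/37308) = -5129/37308 ≈ -0.13748)
W/(-23420 - 1*(-13639)) + Z/(-40840) = 57/(2210960*(-23420 - 1*(-13639))) - 5129/37308/(-40840) = 57/(2210960*(-23420 + 13639)) - 5129/37308*(-1/40840) = (57/2210960)/(-9781) + 5129/1523658720 = (57/2210960)*(-1/9781) + 5129/1523658720 = -57/21625399760 + 5129/1523658720 = 277074567055/82374322294524768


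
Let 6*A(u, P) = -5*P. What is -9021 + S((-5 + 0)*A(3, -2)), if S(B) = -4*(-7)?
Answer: -8993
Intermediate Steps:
A(u, P) = -5*P/6 (A(u, P) = (-5*P)/6 = -5*P/6)
S(B) = 28
-9021 + S((-5 + 0)*A(3, -2)) = -9021 + 28 = -8993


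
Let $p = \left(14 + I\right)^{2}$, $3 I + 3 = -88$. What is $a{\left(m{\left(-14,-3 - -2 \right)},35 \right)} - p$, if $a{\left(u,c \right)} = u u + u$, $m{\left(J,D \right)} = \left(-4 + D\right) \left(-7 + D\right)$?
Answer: $\frac{12359}{9} \approx 1373.2$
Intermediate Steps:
$I = - \frac{91}{3}$ ($I = -1 + \frac{1}{3} \left(-88\right) = -1 - \frac{88}{3} = - \frac{91}{3} \approx -30.333$)
$m{\left(J,D \right)} = \left(-7 + D\right) \left(-4 + D\right)$
$a{\left(u,c \right)} = u + u^{2}$ ($a{\left(u,c \right)} = u^{2} + u = u + u^{2}$)
$p = \frac{2401}{9}$ ($p = \left(14 - \frac{91}{3}\right)^{2} = \left(- \frac{49}{3}\right)^{2} = \frac{2401}{9} \approx 266.78$)
$a{\left(m{\left(-14,-3 - -2 \right)},35 \right)} - p = \left(28 + \left(-3 - -2\right)^{2} - 11 \left(-3 - -2\right)\right) \left(1 + \left(28 + \left(-3 - -2\right)^{2} - 11 \left(-3 - -2\right)\right)\right) - \frac{2401}{9} = \left(28 + \left(-3 + 2\right)^{2} - 11 \left(-3 + 2\right)\right) \left(1 + \left(28 + \left(-3 + 2\right)^{2} - 11 \left(-3 + 2\right)\right)\right) - \frac{2401}{9} = \left(28 + \left(-1\right)^{2} - -11\right) \left(1 + \left(28 + \left(-1\right)^{2} - -11\right)\right) - \frac{2401}{9} = \left(28 + 1 + 11\right) \left(1 + \left(28 + 1 + 11\right)\right) - \frac{2401}{9} = 40 \left(1 + 40\right) - \frac{2401}{9} = 40 \cdot 41 - \frac{2401}{9} = 1640 - \frac{2401}{9} = \frac{12359}{9}$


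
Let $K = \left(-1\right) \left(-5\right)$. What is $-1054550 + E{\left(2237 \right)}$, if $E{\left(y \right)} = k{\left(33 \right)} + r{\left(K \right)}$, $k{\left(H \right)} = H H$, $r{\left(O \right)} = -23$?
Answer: $-1053484$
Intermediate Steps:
$K = 5$
$k{\left(H \right)} = H^{2}$
$E{\left(y \right)} = 1066$ ($E{\left(y \right)} = 33^{2} - 23 = 1089 - 23 = 1066$)
$-1054550 + E{\left(2237 \right)} = -1054550 + 1066 = -1053484$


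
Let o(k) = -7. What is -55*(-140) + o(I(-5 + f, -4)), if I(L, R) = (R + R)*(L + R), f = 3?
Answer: 7693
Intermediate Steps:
I(L, R) = 2*R*(L + R) (I(L, R) = (2*R)*(L + R) = 2*R*(L + R))
-55*(-140) + o(I(-5 + f, -4)) = -55*(-140) - 7 = 7700 - 7 = 7693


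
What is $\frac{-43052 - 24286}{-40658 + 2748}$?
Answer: $\frac{33669}{18955} \approx 1.7763$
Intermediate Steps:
$\frac{-43052 - 24286}{-40658 + 2748} = - \frac{67338}{-37910} = \left(-67338\right) \left(- \frac{1}{37910}\right) = \frac{33669}{18955}$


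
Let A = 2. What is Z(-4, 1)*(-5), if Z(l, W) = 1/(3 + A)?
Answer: -1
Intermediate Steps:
Z(l, W) = 1/5 (Z(l, W) = 1/(3 + 2) = 1/5)
Z(-4, 1)*(-5) = (1/5)*(-5) = -1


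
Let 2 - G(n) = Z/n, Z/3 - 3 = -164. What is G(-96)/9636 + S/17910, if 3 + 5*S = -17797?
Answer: -36649013/184086144 ≈ -0.19909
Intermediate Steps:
Z = -483 (Z = 9 + 3*(-164) = 9 - 492 = -483)
S = -3560 (S = -3/5 + (1/5)*(-17797) = -3/5 - 17797/5 = -3560)
G(n) = 2 + 483/n (G(n) = 2 - (-483)/n = 2 + 483/n)
G(-96)/9636 + S/17910 = (2 + 483/(-96))/9636 - 3560/17910 = (2 + 483*(-1/96))*(1/9636) - 3560*1/17910 = (2 - 161/32)*(1/9636) - 356/1791 = -97/32*1/9636 - 356/1791 = -97/308352 - 356/1791 = -36649013/184086144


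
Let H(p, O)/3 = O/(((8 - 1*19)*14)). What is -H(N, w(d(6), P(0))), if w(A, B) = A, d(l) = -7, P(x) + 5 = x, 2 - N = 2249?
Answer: -3/22 ≈ -0.13636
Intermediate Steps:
N = -2247 (N = 2 - 1*2249 = 2 - 2249 = -2247)
P(x) = -5 + x
H(p, O) = -3*O/154 (H(p, O) = 3*(O/(((8 - 1*19)*14))) = 3*(O/(((8 - 19)*14))) = 3*(O/((-11*14))) = 3*(O/(-154)) = 3*(O*(-1/154)) = 3*(-O/154) = -3*O/154)
-H(N, w(d(6), P(0))) = -(-3)*(-7)/154 = -1*3/22 = -3/22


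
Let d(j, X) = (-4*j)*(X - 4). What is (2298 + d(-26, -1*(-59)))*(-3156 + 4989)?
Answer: 14696994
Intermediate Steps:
d(j, X) = -4*j*(-4 + X) (d(j, X) = (-4*j)*(-4 + X) = -4*j*(-4 + X))
(2298 + d(-26, -1*(-59)))*(-3156 + 4989) = (2298 + 4*(-26)*(4 - (-1)*(-59)))*(-3156 + 4989) = (2298 + 4*(-26)*(4 - 1*59))*1833 = (2298 + 4*(-26)*(4 - 59))*1833 = (2298 + 4*(-26)*(-55))*1833 = (2298 + 5720)*1833 = 8018*1833 = 14696994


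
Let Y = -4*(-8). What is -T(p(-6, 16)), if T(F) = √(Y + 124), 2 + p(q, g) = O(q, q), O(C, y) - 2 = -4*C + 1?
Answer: -2*√39 ≈ -12.490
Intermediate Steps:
Y = 32
O(C, y) = 3 - 4*C (O(C, y) = 2 + (-4*C + 1) = 2 + (1 - 4*C) = 3 - 4*C)
p(q, g) = 1 - 4*q (p(q, g) = -2 + (3 - 4*q) = 1 - 4*q)
T(F) = 2*√39 (T(F) = √(32 + 124) = √156 = 2*√39)
-T(p(-6, 16)) = -2*√39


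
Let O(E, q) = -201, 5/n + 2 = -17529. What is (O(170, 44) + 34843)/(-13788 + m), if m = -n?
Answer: -607308902/241717423 ≈ -2.5125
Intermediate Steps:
n = -5/17531 (n = 5/(-2 - 17529) = 5/(-17531) = 5*(-1/17531) = -5/17531 ≈ -0.00028521)
m = 5/17531 (m = -1*(-5/17531) = 5/17531 ≈ 0.00028521)
(O(170, 44) + 34843)/(-13788 + m) = (-201 + 34843)/(-13788 + 5/17531) = 34642/(-241717423/17531) = 34642*(-17531/241717423) = -607308902/241717423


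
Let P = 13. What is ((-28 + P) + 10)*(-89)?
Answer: 445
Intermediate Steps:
((-28 + P) + 10)*(-89) = ((-28 + 13) + 10)*(-89) = (-15 + 10)*(-89) = -5*(-89) = 445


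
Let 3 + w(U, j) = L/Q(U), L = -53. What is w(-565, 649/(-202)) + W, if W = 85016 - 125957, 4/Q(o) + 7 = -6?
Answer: -163087/4 ≈ -40772.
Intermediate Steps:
Q(o) = -4/13 (Q(o) = 4/(-7 - 6) = 4/(-13) = 4*(-1/13) = -4/13)
w(U, j) = 677/4 (w(U, j) = -3 - 53/(-4/13) = -3 - 53*(-13/4) = -3 + 689/4 = 677/4)
W = -40941
w(-565, 649/(-202)) + W = 677/4 - 40941 = -163087/4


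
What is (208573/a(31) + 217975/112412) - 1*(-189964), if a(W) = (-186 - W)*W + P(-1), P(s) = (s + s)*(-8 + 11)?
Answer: 143756073437743/756869996 ≈ 1.8994e+5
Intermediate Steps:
P(s) = 6*s (P(s) = (2*s)*3 = 6*s)
a(W) = -6 + W*(-186 - W) (a(W) = (-186 - W)*W + 6*(-1) = W*(-186 - W) - 6 = -6 + W*(-186 - W))
(208573/a(31) + 217975/112412) - 1*(-189964) = (208573/(-6 - 1*31² - 186*31) + 217975/112412) - 1*(-189964) = (208573/(-6 - 1*961 - 5766) + 217975*(1/112412)) + 189964 = (208573/(-6 - 961 - 5766) + 217975/112412) + 189964 = (208573/(-6733) + 217975/112412) + 189964 = (208573*(-1/6733) + 217975/112412) + 189964 = (-208573/6733 + 217975/112412) + 189964 = -21978482401/756869996 + 189964 = 143756073437743/756869996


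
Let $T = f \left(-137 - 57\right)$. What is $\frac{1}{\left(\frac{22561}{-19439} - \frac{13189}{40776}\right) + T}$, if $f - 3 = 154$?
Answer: $- \frac{113234952}{3449078214917} \approx -3.2831 \cdot 10^{-5}$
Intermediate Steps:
$f = 157$ ($f = 3 + 154 = 157$)
$T = -30458$ ($T = 157 \left(-137 - 57\right) = 157 \left(-194\right) = -30458$)
$\frac{1}{\left(\frac{22561}{-19439} - \frac{13189}{40776}\right) + T} = \frac{1}{\left(\frac{22561}{-19439} - \frac{13189}{40776}\right) - 30458} = \frac{1}{\left(22561 \left(- \frac{1}{19439}\right) - \frac{13189}{40776}\right) - 30458} = \frac{1}{\left(- \frac{3223}{2777} - \frac{13189}{40776}\right) - 30458} = \frac{1}{- \frac{168046901}{113234952} - 30458} = \frac{1}{- \frac{3449078214917}{113234952}} = - \frac{113234952}{3449078214917}$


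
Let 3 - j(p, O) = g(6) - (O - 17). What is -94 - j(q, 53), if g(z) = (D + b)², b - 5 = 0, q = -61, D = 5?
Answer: -33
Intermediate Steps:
b = 5 (b = 5 + 0 = 5)
g(z) = 100 (g(z) = (5 + 5)² = 10² = 100)
j(p, O) = -114 + O (j(p, O) = 3 - (100 - (O - 17)) = 3 - (100 - (-17 + O)) = 3 - (100 + (17 - O)) = 3 - (117 - O) = 3 + (-117 + O) = -114 + O)
-94 - j(q, 53) = -94 - (-114 + 53) = -94 - 1*(-61) = -94 + 61 = -33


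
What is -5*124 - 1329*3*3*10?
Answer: -120230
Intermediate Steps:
-5*124 - 1329*3*3*10 = -620 - 11961*10 = -620 - 1329*90 = -620 - 119610 = -120230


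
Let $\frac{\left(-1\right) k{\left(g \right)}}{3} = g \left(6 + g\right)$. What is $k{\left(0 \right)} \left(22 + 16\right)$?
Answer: $0$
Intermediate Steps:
$k{\left(g \right)} = - 3 g \left(6 + g\right)$
$k{\left(0 \right)} \left(22 + 16\right) = \left(-3\right) 0 \left(6 + 0\right) \left(22 + 16\right) = \left(-3\right) 0 \cdot 6 \cdot 38 = 0 \cdot 38 = 0$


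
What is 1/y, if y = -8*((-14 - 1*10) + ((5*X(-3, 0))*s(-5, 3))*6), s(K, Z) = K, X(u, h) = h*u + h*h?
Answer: 1/192 ≈ 0.0052083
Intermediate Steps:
X(u, h) = h² + h*u (X(u, h) = h*u + h² = h² + h*u)
y = 192 (y = -8*((-14 - 1*10) + ((5*(0*(0 - 3)))*(-5))*6) = -8*((-14 - 10) + ((5*(0*(-3)))*(-5))*6) = -8*(-24 + ((5*0)*(-5))*6) = -8*(-24 + (0*(-5))*6) = -8*(-24 + 0*6) = -8*(-24 + 0) = -8*(-24) = 192)
1/y = 1/192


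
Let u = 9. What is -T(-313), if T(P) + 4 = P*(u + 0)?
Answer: 2821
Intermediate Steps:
T(P) = -4 + 9*P (T(P) = -4 + P*(9 + 0) = -4 + P*9 = -4 + 9*P)
-T(-313) = -(-4 + 9*(-313)) = -(-4 - 2817) = -1*(-2821) = 2821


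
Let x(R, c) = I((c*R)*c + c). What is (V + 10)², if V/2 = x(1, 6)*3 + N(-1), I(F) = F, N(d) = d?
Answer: 67600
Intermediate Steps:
x(R, c) = c + R*c² (x(R, c) = (c*R)*c + c = (R*c)*c + c = R*c² + c = c + R*c²)
V = 250 (V = 2*((6*(1 + 1*6))*3 - 1) = 2*((6*(1 + 6))*3 - 1) = 2*((6*7)*3 - 1) = 2*(42*3 - 1) = 2*(126 - 1) = 2*125 = 250)
(V + 10)² = (250 + 10)² = 260² = 67600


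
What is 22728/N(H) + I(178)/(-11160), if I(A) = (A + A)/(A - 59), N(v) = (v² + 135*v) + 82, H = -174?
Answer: 110960471/33533010 ≈ 3.3090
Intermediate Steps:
N(v) = 82 + v² + 135*v
I(A) = 2*A/(-59 + A) (I(A) = (2*A)/(-59 + A) = 2*A/(-59 + A))
22728/N(H) + I(178)/(-11160) = 22728/(82 + (-174)² + 135*(-174)) + (2*178/(-59 + 178))/(-11160) = 22728/(82 + 30276 - 23490) + (2*178/119)*(-1/11160) = 22728/6868 + (2*178*(1/119))*(-1/11160) = 22728*(1/6868) + (356/119)*(-1/11160) = 5682/1717 - 89/332010 = 110960471/33533010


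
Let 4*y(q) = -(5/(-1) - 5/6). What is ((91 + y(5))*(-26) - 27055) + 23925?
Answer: -66407/12 ≈ -5533.9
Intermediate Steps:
y(q) = 35/24 (y(q) = (-(5/(-1) - 5/6))/4 = (-(5*(-1) - 5*⅙))/4 = (-(-5 - ⅚))/4 = (-1*(-35/6))/4 = (¼)*(35/6) = 35/24)
((91 + y(5))*(-26) - 27055) + 23925 = ((91 + 35/24)*(-26) - 27055) + 23925 = ((2219/24)*(-26) - 27055) + 23925 = (-28847/12 - 27055) + 23925 = -353507/12 + 23925 = -66407/12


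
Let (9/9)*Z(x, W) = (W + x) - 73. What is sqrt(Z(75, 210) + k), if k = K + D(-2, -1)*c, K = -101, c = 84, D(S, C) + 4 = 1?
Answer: I*sqrt(141) ≈ 11.874*I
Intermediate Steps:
D(S, C) = -3 (D(S, C) = -4 + 1 = -3)
Z(x, W) = -73 + W + x (Z(x, W) = (W + x) - 73 = -73 + W + x)
k = -353 (k = -101 - 3*84 = -101 - 252 = -353)
sqrt(Z(75, 210) + k) = sqrt((-73 + 210 + 75) - 353) = sqrt(212 - 353) = sqrt(-141) = I*sqrt(141)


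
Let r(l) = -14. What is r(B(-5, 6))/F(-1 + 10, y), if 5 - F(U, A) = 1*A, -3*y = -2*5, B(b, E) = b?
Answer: -42/5 ≈ -8.4000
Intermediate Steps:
y = 10/3 (y = -(-2)*5/3 = -⅓*(-10) = 10/3 ≈ 3.3333)
F(U, A) = 5 - A
r(B(-5, 6))/F(-1 + 10, y) = -14/(5 - 1*10/3) = -14/(5 - 10/3) = -14/5/3 = -14*⅗ = -42/5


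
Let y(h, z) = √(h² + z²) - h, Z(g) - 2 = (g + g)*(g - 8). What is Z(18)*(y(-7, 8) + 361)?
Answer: 133216 + 362*√113 ≈ 1.3706e+5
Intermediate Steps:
Z(g) = 2 + 2*g*(-8 + g) (Z(g) = 2 + (g + g)*(g - 8) = 2 + (2*g)*(-8 + g) = 2 + 2*g*(-8 + g))
Z(18)*(y(-7, 8) + 361) = (2 - 16*18 + 2*18²)*((√((-7)² + 8²) - 1*(-7)) + 361) = (2 - 288 + 2*324)*((√(49 + 64) + 7) + 361) = (2 - 288 + 648)*((√113 + 7) + 361) = 362*((7 + √113) + 361) = 362*(368 + √113) = 133216 + 362*√113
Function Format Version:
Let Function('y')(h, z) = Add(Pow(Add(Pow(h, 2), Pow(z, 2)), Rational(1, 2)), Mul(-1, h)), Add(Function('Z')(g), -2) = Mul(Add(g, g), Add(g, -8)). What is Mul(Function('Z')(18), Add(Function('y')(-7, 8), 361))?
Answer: Add(133216, Mul(362, Pow(113, Rational(1, 2)))) ≈ 1.3706e+5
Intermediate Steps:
Function('Z')(g) = Add(2, Mul(2, g, Add(-8, g))) (Function('Z')(g) = Add(2, Mul(Add(g, g), Add(g, -8))) = Add(2, Mul(Mul(2, g), Add(-8, g))) = Add(2, Mul(2, g, Add(-8, g))))
Mul(Function('Z')(18), Add(Function('y')(-7, 8), 361)) = Mul(Add(2, Mul(-16, 18), Mul(2, Pow(18, 2))), Add(Add(Pow(Add(Pow(-7, 2), Pow(8, 2)), Rational(1, 2)), Mul(-1, -7)), 361)) = Mul(Add(2, -288, Mul(2, 324)), Add(Add(Pow(Add(49, 64), Rational(1, 2)), 7), 361)) = Mul(Add(2, -288, 648), Add(Add(Pow(113, Rational(1, 2)), 7), 361)) = Mul(362, Add(Add(7, Pow(113, Rational(1, 2))), 361)) = Mul(362, Add(368, Pow(113, Rational(1, 2)))) = Add(133216, Mul(362, Pow(113, Rational(1, 2))))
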